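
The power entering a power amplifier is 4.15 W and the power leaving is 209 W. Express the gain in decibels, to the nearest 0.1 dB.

17.0 dB

Power is a power quantity, so gain = 10·log₁₀(P_out/P_in).
10·log₁₀(209/4.15) = 10·log₁₀(50.36) = 17.0 dB.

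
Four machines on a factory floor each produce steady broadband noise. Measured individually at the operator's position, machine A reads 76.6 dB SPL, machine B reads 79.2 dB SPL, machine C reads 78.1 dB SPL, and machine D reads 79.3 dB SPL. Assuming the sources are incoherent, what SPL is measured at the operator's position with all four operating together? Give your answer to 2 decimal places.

Add the sources as powers (linear), then convert back to dB:
L_total = 10·log₁₀(10^(76.6/10) + 10^(79.2/10) + 10^(78.1/10) + 10^(79.3/10)) = 10·log₁₀(278600000) = 84.45 dB SPL.

84.45 dB SPL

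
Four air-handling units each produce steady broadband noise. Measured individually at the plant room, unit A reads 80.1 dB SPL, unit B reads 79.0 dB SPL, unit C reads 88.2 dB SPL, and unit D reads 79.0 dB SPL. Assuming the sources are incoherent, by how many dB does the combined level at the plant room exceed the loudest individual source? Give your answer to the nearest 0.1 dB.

1.4 dB

Add the sources as powers (linear), then convert back to dB:
L_total = 10·log₁₀(10^(80.1/10) + 10^(79.0/10) + 10^(88.2/10) + 10^(79.0/10)) = 89.65 dB SPL.
Excess over the loudest (88.2 dB): 89.65 − 88.2 = 1.4 dB.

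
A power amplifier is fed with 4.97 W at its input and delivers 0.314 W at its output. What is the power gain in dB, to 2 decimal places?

Power is a power quantity, so gain = 10·log₁₀(P_out/P_in).
10·log₁₀(0.314/4.97) = 10·log₁₀(0.06318) = -11.99 dB.

-11.99 dB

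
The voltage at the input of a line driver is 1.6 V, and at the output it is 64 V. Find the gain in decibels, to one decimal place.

For a voltage ratio, dB = 20·log₁₀(V₂/V₁).
20·log₁₀(64/1.6) = 20·log₁₀(40.00) = 32.0 dB.

32.0 dB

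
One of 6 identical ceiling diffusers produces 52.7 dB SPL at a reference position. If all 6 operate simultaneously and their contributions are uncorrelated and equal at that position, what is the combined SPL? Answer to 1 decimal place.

60.5 dB SPL

6 equal incoherent sources raise the level by 10·log₁₀(6) = 7.78 dB.
L_total = 52.7 + 7.78 = 60.5 dB SPL.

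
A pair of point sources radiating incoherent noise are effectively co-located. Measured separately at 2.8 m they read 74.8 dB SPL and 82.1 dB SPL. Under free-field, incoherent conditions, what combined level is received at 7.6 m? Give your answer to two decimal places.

Combined at 2.8 m: 10·log₁₀(10^(74.8/10)+10^(82.1/10)) = 82.842 dB SPL.
Then apply −20·log₁₀(7.6/2.8) = -8.673 dB → 74.17 dB SPL.

74.17 dB SPL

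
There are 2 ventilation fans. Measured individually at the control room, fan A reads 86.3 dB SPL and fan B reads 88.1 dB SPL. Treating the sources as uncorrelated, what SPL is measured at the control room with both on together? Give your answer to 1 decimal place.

Add the sources as powers (linear), then convert back to dB:
L_total = 10·log₁₀(10^(86.3/10) + 10^(88.1/10)) = 10·log₁₀(1072000000) = 90.3 dB SPL.

90.3 dB SPL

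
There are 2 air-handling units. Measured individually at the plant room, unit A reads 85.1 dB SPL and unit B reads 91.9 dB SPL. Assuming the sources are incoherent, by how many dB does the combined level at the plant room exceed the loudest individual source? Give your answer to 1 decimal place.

0.8 dB

Uncorrelated sources add in intensity (power), not in dB.
L_total = 10·log₁₀(10^(85.1/10) + 10^(91.9/10)) = 92.72 dB SPL.
Excess over the loudest (91.9 dB): 92.72 − 91.9 = 0.8 dB.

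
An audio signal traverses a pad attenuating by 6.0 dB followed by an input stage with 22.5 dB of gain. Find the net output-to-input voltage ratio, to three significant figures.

6.68

Net gain = (−6.0) + 22.5 = 16.5 dB.
Voltage ratio = 10^(16.5/20) = 6.68.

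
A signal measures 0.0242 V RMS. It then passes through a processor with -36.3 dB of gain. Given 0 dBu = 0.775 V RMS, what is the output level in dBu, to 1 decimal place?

-66.4 dBu

Input level: 20·log₁₀(0.0242/0.775) = -30.11 dBu.
Output: -30.11 − 36.3 = -66.4 dBu.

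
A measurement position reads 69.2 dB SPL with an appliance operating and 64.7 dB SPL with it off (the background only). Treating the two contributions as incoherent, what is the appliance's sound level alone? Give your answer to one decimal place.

Background correction is a power subtraction:
L_src = 10·log₁₀(10^(69.2/10) − 10^(64.7/10)) = 10·log₁₀(5366000) = 67.3 dB SPL.

67.3 dB SPL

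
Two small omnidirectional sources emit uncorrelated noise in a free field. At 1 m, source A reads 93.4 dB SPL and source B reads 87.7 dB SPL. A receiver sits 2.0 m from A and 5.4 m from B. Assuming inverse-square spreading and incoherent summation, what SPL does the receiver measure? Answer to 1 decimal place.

At the listener: L_A = 93.4 − 20·log₁₀(2.0) = 87.38 dB; L_B = 87.7 − 20·log₁₀(5.4) = 73.05 dB.
Combined: 10·log₁₀(10^(87.38/10)+10^(73.05/10)) = 87.5 dB SPL.

87.5 dB SPL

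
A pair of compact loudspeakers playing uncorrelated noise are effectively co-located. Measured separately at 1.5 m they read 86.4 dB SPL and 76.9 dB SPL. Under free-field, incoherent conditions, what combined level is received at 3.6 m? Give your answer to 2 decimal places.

79.26 dB SPL

Combined at 1.5 m: 10·log₁₀(10^(86.4/10)+10^(76.9/10)) = 86.862 dB SPL.
Then apply −20·log₁₀(3.6/1.5) = -7.604 dB → 79.26 dB SPL.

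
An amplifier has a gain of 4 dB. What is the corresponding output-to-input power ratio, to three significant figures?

Power ratio = 10^(dB/10).
10^(4/10) = 10^(0.4000) = 2.51.

2.51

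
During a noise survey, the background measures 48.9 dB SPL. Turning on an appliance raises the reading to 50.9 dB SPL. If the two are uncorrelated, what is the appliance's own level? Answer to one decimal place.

Remove the background by subtracting linear intensities:
L_src = 10·log₁₀(10^(50.9/10) − 10^(48.9/10)) = 10·log₁₀(45400) = 46.6 dB SPL.

46.6 dB SPL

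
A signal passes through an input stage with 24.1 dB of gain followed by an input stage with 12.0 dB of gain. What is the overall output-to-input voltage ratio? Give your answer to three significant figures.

Net gain = 24.1 + 12.0 = 36.1 dB.
Voltage ratio = 10^(36.1/20) = 63.8.

63.8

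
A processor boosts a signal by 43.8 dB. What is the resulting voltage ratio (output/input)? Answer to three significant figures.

Voltage ratio = 10^(dB/20).
10^(43.8/20) = 10^(2.190) = 155.

155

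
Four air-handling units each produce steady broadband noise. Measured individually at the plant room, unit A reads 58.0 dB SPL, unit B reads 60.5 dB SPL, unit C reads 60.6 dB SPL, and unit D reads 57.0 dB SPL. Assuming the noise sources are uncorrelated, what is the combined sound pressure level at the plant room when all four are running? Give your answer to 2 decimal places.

Incoherent sources sum as intensities:
L_total = 10·log₁₀(10^(58.0/10) + 10^(60.5/10) + 10^(60.6/10) + 10^(57.0/10)) = 10·log₁₀(3402000) = 65.32 dB SPL.

65.32 dB SPL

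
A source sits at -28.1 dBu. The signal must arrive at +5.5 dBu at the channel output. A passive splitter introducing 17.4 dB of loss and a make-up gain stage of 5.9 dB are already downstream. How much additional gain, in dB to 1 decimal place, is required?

The required make-up gain is the shortfall in the dB sum.
G = +5.5 − (-28.1) + 17.4 − 5.9 = 45.1 dB.

45.1 dB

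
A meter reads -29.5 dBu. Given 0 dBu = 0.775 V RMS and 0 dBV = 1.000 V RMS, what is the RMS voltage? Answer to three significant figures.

V = 0.775 V × 10^(-29.5/20).
= 0.775 × 0.03350 = 0.0260 V.

0.0260 V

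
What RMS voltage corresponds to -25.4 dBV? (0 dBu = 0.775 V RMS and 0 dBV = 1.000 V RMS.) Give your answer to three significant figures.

V = 1.000 V × 10^(-25.4/20).
= 1.000 × 0.05370 = 0.0537 V.

0.0537 V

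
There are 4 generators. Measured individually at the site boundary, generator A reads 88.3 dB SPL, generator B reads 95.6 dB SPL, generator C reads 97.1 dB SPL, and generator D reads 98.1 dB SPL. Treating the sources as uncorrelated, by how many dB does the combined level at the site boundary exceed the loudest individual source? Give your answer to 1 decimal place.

3.9 dB

Uncorrelated sources add in intensity (power), not in dB.
L_total = 10·log₁₀(10^(88.3/10) + 10^(95.6/10) + 10^(97.1/10) + 10^(98.1/10)) = 102.01 dB SPL.
Excess over the loudest (98.1 dB): 102.01 − 98.1 = 3.9 dB.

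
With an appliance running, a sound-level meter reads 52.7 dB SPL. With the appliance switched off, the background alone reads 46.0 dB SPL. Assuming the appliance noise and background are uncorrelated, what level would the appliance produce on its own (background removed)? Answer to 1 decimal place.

51.7 dB SPL

Subtract intensities: L_src = 10·log₁₀(10^(L_total/10) − 10^(L_bg/10)).
L_src = 10·log₁₀(10^(52.7/10) − 10^(46.0/10)) = 10·log₁₀(146400) = 51.7 dB SPL.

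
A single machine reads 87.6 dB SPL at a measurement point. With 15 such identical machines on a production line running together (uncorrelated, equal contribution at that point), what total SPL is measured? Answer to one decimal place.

99.4 dB SPL

15 equal incoherent sources raise the level by 10·log₁₀(15) = 11.76 dB.
L_total = 87.6 + 11.76 = 99.4 dB SPL.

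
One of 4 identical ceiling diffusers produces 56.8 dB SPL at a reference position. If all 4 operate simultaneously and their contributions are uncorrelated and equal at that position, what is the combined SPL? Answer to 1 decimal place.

62.8 dB SPL

4 equal incoherent sources raise the level by 10·log₁₀(4) = 6.02 dB.
L_total = 56.8 + 6.02 = 62.8 dB SPL.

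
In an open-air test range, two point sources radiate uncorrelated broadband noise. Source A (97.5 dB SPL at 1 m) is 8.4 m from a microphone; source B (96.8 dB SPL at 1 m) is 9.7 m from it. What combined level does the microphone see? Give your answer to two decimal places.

81.16 dB SPL

At the listener: L_A = 97.5 − 20·log₁₀(8.4) = 79.014 dB; L_B = 96.8 − 20·log₁₀(9.7) = 77.065 dB.
Combined: 10·log₁₀(10^(79.014/10)+10^(77.065/10)) = 81.16 dB SPL.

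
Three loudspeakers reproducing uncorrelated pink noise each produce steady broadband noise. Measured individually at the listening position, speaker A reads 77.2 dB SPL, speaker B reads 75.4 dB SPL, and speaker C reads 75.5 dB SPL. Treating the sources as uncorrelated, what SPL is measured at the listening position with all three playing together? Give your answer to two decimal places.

Uncorrelated sources add in intensity (power), not in dB.
L_total = 10·log₁₀(10^(77.2/10) + 10^(75.4/10) + 10^(75.5/10)) = 10·log₁₀(122600000) = 80.89 dB SPL.

80.89 dB SPL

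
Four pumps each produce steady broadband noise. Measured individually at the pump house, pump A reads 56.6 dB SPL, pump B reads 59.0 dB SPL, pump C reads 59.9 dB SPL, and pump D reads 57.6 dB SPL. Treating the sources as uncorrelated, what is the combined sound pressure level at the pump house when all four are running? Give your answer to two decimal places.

Uncorrelated sources add in intensity (power), not in dB.
L_total = 10·log₁₀(10^(56.6/10) + 10^(59.0/10) + 10^(59.9/10) + 10^(57.6/10)) = 10·log₁₀(2804000) = 64.48 dB SPL.

64.48 dB SPL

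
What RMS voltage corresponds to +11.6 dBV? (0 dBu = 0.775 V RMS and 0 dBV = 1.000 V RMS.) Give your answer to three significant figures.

3.80 V

V = 1.000 V × 10^(+11.6/20).
= 1.000 × 3.802 = 3.80 V.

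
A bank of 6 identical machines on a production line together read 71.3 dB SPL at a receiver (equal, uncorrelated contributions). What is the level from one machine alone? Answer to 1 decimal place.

6 equal incoherent sources add 10·log₁₀(6) = 7.78 dB over one source.
L_one = 71.3 − 7.78 = 63.5 dB SPL.

63.5 dB SPL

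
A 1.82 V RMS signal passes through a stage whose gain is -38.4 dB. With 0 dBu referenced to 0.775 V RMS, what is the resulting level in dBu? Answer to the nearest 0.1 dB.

-31.0 dBu

Input level: 20·log₁₀(1.82/0.775) = 7.42 dBu.
Output: 7.42 − 38.4 = -31.0 dBu.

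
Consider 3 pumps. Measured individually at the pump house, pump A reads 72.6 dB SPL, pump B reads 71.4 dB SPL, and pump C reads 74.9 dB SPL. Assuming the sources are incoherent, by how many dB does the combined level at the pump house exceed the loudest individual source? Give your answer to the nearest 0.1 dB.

Add the sources as powers (linear), then convert back to dB:
L_total = 10·log₁₀(10^(72.6/10) + 10^(71.4/10) + 10^(74.9/10)) = 77.99 dB SPL.
Excess over the loudest (74.9 dB): 77.99 − 74.9 = 3.1 dB.

3.1 dB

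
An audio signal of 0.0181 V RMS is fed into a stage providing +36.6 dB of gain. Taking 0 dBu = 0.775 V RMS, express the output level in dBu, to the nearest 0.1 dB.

Input level: 20·log₁₀(0.0181/0.775) = -32.63 dBu.
Output: -32.63 + 36.6 = +4.0 dBu.

+4.0 dBu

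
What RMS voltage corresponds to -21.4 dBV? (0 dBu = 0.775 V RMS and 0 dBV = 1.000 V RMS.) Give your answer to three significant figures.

V = 1.000 V × 10^(-21.4/20).
= 1.000 × 0.08511 = 0.0851 V.

0.0851 V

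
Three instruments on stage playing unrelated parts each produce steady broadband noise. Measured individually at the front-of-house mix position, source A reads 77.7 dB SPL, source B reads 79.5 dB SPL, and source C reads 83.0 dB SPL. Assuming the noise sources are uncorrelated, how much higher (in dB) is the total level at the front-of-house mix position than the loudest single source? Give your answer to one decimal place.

Incoherent sources sum as intensities:
L_total = 10·log₁₀(10^(77.7/10) + 10^(79.5/10) + 10^(83.0/10)) = 85.41 dB SPL.
Excess over the loudest (83.0 dB): 85.41 − 83.0 = 2.4 dB.

2.4 dB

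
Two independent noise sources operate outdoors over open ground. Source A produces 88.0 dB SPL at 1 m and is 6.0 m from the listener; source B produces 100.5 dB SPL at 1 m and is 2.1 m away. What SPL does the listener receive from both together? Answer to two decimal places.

94.09 dB SPL

At the listener: L_A = 88.0 − 20·log₁₀(6.0) = 72.437 dB; L_B = 100.5 − 20·log₁₀(2.1) = 94.056 dB.
Combined: 10·log₁₀(10^(72.437/10)+10^(94.056/10)) = 94.09 dB SPL.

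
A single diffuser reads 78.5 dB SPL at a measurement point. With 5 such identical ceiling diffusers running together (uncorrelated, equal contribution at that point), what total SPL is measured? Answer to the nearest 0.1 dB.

5 equal incoherent sources raise the level by 10·log₁₀(5) = 6.99 dB.
L_total = 78.5 + 6.99 = 85.5 dB SPL.

85.5 dB SPL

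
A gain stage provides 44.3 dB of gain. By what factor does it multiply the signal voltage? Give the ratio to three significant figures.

Voltage ratio = 10^(dB/20).
10^(44.3/20) = 10^(2.215) = 164.

164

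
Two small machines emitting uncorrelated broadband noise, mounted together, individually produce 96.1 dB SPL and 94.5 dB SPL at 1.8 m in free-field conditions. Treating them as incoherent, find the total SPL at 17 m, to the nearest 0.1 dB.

Combined at 1.8 m: 10·log₁₀(10^(96.1/10)+10^(94.5/10)) = 98.38 dB SPL.
Then apply −20·log₁₀(17/1.8) = -19.50 dB → 78.9 dB SPL.

78.9 dB SPL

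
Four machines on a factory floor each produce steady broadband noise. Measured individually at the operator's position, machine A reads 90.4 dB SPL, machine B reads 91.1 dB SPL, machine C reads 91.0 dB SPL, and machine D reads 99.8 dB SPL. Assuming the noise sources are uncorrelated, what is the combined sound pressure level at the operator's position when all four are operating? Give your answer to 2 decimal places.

Incoherent sources sum as intensities:
L_total = 10·log₁₀(10^(90.4/10) + 10^(91.1/10) + 10^(91.0/10) + 10^(99.8/10)) = 10·log₁₀(13194000000) = 101.20 dB SPL.

101.20 dB SPL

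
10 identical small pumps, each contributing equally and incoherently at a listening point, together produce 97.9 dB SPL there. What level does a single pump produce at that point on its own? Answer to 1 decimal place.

87.9 dB SPL

10 equal incoherent sources add 10·log₁₀(10) = 10.00 dB over one source.
L_one = 97.9 − 10.00 = 87.9 dB SPL.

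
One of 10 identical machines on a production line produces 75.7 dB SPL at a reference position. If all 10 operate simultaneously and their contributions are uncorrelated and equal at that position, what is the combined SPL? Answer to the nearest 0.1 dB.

10 equal incoherent sources raise the level by 10·log₁₀(10) = 10.00 dB.
L_total = 75.7 + 10.00 = 85.7 dB SPL.

85.7 dB SPL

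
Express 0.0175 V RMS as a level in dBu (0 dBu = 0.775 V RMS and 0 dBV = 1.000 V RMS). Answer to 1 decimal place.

dBu = 20·log₁₀(V / 0.775 V).
20·log₁₀(0.0175/0.775) = -32.9 dBu.

-32.9 dBu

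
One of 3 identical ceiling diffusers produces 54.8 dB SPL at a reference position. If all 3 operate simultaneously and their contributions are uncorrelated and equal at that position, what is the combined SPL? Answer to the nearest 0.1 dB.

59.6 dB SPL

3 equal incoherent sources raise the level by 10·log₁₀(3) = 4.77 dB.
L_total = 54.8 + 4.77 = 59.6 dB SPL.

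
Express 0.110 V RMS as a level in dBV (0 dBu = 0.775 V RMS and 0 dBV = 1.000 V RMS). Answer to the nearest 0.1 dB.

dBV = 20·log₁₀(V / 1.000 V).
20·log₁₀(0.110/1.000) = -19.2 dBV.

-19.2 dBV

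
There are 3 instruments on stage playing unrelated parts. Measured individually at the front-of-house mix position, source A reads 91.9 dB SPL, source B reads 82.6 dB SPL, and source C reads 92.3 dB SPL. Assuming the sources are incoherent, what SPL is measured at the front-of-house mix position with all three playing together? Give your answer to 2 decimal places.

95.35 dB SPL

Incoherent sources sum as intensities:
L_total = 10·log₁₀(10^(91.9/10) + 10^(82.6/10) + 10^(92.3/10)) = 10·log₁₀(3429000000) = 95.35 dB SPL.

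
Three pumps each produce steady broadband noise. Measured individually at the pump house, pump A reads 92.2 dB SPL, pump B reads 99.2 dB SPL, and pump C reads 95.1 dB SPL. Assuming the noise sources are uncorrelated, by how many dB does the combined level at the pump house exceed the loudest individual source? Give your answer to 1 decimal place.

Incoherent sources sum as intensities:
L_total = 10·log₁₀(10^(92.2/10) + 10^(99.2/10) + 10^(95.1/10)) = 101.21 dB SPL.
Excess over the loudest (99.2 dB): 101.21 − 99.2 = 2.0 dB.

2.0 dB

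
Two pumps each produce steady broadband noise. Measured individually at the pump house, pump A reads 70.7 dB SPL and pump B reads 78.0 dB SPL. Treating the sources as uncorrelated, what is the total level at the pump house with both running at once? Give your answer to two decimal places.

78.74 dB SPL

Incoherent sources sum as intensities:
L_total = 10·log₁₀(10^(70.7/10) + 10^(78.0/10)) = 10·log₁₀(74840000) = 78.74 dB SPL.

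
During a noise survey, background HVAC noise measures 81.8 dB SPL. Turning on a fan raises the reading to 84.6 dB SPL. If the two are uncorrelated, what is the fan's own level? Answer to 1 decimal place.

81.4 dB SPL

Background correction is a power subtraction:
L_src = 10·log₁₀(10^(84.6/10) − 10^(81.8/10)) = 10·log₁₀(137000000) = 81.4 dB SPL.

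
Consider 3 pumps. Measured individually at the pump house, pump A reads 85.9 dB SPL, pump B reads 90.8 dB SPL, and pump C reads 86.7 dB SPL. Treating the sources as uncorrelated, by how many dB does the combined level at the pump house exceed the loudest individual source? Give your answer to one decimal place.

Add the sources as powers (linear), then convert back to dB:
L_total = 10·log₁₀(10^(85.9/10) + 10^(90.8/10) + 10^(86.7/10)) = 93.14 dB SPL.
Excess over the loudest (90.8 dB): 93.14 − 90.8 = 2.3 dB.

2.3 dB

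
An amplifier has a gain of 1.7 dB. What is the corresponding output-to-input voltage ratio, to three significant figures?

1.22

Voltage ratio = 10^(dB/20).
10^(1.7/20) = 10^(0.08500) = 1.22.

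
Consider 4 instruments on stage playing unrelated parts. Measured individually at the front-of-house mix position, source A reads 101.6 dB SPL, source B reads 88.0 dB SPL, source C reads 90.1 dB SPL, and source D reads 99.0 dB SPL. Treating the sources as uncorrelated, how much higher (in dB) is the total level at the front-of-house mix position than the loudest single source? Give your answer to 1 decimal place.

Add the sources as powers (linear), then convert back to dB:
L_total = 10·log₁₀(10^(101.6/10) + 10^(88.0/10) + 10^(90.1/10) + 10^(99.0/10)) = 103.81 dB SPL.
Excess over the loudest (101.6 dB): 103.81 − 101.6 = 2.2 dB.

2.2 dB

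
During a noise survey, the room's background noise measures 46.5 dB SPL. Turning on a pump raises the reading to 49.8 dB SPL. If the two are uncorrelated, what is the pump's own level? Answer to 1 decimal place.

47.1 dB SPL

Subtract intensities: L_src = 10·log₁₀(10^(L_total/10) − 10^(L_bg/10)).
L_src = 10·log₁₀(10^(49.8/10) − 10^(46.5/10)) = 10·log₁₀(50830) = 47.1 dB SPL.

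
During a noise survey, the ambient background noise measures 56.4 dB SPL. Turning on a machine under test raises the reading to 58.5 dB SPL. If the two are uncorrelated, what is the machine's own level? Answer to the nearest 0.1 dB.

Subtract intensities: L_src = 10·log₁₀(10^(L_total/10) − 10^(L_bg/10)).
L_src = 10·log₁₀(10^(58.5/10) − 10^(56.4/10)) = 10·log₁₀(271400) = 54.3 dB SPL.

54.3 dB SPL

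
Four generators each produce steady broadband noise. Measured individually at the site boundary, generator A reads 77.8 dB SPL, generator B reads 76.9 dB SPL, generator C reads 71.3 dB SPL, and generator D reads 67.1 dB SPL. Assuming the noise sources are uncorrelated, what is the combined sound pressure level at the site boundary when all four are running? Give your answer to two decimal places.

81.07 dB SPL

Uncorrelated sources add in intensity (power), not in dB.
L_total = 10·log₁₀(10^(77.8/10) + 10^(76.9/10) + 10^(71.3/10) + 10^(67.1/10)) = 10·log₁₀(127900000) = 81.07 dB SPL.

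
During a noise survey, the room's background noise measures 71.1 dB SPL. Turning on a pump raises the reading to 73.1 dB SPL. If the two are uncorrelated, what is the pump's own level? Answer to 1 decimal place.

Remove the background by subtracting linear intensities:
L_src = 10·log₁₀(10^(73.1/10) − 10^(71.1/10)) = 10·log₁₀(7535000) = 68.8 dB SPL.

68.8 dB SPL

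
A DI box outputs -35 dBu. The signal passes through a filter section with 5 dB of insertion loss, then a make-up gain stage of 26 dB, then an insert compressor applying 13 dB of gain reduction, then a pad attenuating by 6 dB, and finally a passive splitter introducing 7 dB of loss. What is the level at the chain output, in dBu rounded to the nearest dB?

-40 dBu

Cascaded gains and losses add directly in dB.
-35 − 5 + 26 − 13 − 6 − 7 = -40 dBu.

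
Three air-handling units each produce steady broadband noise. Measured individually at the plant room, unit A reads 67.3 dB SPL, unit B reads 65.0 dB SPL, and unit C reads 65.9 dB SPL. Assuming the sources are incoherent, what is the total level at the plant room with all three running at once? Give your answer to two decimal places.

Uncorrelated sources add in intensity (power), not in dB.
L_total = 10·log₁₀(10^(67.3/10) + 10^(65.0/10) + 10^(65.9/10)) = 10·log₁₀(12420000) = 70.94 dB SPL.

70.94 dB SPL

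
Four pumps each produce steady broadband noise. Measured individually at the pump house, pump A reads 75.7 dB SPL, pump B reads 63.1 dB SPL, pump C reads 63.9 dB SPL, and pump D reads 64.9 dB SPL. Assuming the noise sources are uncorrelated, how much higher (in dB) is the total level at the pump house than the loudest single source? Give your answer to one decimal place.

Uncorrelated sources add in intensity (power), not in dB.
L_total = 10·log₁₀(10^(75.7/10) + 10^(63.1/10) + 10^(63.9/10) + 10^(64.9/10)) = 76.51 dB SPL.
Excess over the loudest (75.7 dB): 76.51 − 75.7 = 0.8 dB.

0.8 dB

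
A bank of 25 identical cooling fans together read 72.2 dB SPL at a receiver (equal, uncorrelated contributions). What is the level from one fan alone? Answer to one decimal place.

25 equal incoherent sources add 10·log₁₀(25) = 13.98 dB over one source.
L_one = 72.2 − 13.98 = 58.2 dB SPL.

58.2 dB SPL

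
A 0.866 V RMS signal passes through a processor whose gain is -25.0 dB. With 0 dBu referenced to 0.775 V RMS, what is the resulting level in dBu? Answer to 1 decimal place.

Input level: 20·log₁₀(0.866/0.775) = 0.96 dBu.
Output: 0.96 − 25.0 = -24.0 dBu.

-24.0 dBu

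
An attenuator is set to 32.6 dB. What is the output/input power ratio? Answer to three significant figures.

0.000550

Power ratio = 10^(dB/10).
10^(-32.6/10) = 10^(-3.260) = 0.000550.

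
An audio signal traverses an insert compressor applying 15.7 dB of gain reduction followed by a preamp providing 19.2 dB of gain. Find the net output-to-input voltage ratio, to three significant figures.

1.50

Net gain = (−15.7) + 19.2 = 3.5 dB.
Voltage ratio = 10^(3.5/20) = 1.50.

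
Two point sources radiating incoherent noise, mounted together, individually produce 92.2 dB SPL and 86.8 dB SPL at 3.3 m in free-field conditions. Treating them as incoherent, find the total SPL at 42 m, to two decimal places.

71.21 dB SPL

Combined at 3.3 m: 10·log₁₀(10^(92.2/10)+10^(86.8/10)) = 93.301 dB SPL.
Then apply −20·log₁₀(42/3.3) = -22.095 dB → 71.21 dB SPL.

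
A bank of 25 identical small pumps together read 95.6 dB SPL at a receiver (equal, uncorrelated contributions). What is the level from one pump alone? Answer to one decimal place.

81.6 dB SPL

25 equal incoherent sources add 10·log₁₀(25) = 13.98 dB over one source.
L_one = 95.6 − 13.98 = 81.6 dB SPL.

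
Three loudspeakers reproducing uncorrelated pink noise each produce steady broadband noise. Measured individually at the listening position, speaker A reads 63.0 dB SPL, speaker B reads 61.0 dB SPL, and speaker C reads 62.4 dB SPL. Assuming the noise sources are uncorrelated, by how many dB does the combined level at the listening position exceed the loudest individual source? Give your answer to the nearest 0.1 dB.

4.0 dB

Uncorrelated sources add in intensity (power), not in dB.
L_total = 10·log₁₀(10^(63.0/10) + 10^(61.0/10) + 10^(62.4/10)) = 66.98 dB SPL.
Excess over the loudest (63.0 dB): 66.98 − 63.0 = 4.0 dB.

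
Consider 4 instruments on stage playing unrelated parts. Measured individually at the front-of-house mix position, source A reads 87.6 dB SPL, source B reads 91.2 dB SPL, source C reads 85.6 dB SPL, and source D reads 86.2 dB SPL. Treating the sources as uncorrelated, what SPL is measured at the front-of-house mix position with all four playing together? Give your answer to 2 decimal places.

94.27 dB SPL

Add the sources as powers (linear), then convert back to dB:
L_total = 10·log₁₀(10^(87.6/10) + 10^(91.2/10) + 10^(85.6/10) + 10^(86.2/10)) = 10·log₁₀(2674000000) = 94.27 dB SPL.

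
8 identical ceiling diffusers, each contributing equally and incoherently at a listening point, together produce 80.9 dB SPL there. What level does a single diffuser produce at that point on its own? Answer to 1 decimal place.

8 equal incoherent sources add 10·log₁₀(8) = 9.03 dB over one source.
L_one = 80.9 − 9.03 = 71.9 dB SPL.

71.9 dB SPL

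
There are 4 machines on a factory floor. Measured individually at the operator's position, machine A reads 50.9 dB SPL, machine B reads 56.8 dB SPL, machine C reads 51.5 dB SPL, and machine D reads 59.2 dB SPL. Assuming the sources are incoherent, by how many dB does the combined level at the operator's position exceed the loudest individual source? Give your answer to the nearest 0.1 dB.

2.8 dB

Incoherent sources sum as intensities:
L_total = 10·log₁₀(10^(50.9/10) + 10^(56.8/10) + 10^(51.5/10) + 10^(59.2/10)) = 61.97 dB SPL.
Excess over the loudest (59.2 dB): 61.97 − 59.2 = 2.8 dB.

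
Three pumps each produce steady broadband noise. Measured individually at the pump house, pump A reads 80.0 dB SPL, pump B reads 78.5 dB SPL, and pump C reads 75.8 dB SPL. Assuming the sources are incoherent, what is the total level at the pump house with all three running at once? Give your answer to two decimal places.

83.20 dB SPL

Incoherent sources sum as intensities:
L_total = 10·log₁₀(10^(80.0/10) + 10^(78.5/10) + 10^(75.8/10)) = 10·log₁₀(208800000) = 83.20 dB SPL.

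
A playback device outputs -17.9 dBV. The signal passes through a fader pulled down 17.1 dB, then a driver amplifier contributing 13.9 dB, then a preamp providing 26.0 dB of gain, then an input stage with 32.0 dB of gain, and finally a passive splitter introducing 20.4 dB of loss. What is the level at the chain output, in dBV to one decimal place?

+16.5 dBV

Cascaded gains and losses add directly in dB.
-17.9 − 17.1 + 13.9 + 26.0 + 32.0 − 20.4 = +16.5 dBV.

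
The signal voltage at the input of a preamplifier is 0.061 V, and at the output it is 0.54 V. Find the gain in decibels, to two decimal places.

Voltage is an amplitude quantity, so gain = 20·log₁₀(V_out/V_in).
20·log₁₀(0.54/0.061) = 20·log₁₀(8.852) = 18.94 dB.

18.94 dB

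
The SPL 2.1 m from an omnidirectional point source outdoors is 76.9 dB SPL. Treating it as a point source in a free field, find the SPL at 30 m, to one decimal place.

53.8 dB SPL

For a point source in a free field, ΔL = −20·log₁₀(d₂/d₁).
ΔL = −20·log₁₀(30/2.1) = -23.10 dB, so L₂ = 76.9 + (-23.10) = 53.8 dB SPL.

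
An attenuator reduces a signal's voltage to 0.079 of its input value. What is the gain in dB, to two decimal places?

Voltage ratio → dB uses the 20·log₁₀ form:
20·log₁₀(0.079) = -22.05 dB.

-22.05 dB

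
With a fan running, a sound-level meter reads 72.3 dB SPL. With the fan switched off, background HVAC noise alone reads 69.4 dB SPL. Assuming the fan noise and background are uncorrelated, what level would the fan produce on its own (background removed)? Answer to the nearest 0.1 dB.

69.2 dB SPL

Background correction is a power subtraction:
L_src = 10·log₁₀(10^(72.3/10) − 10^(69.4/10)) = 10·log₁₀(8273000) = 69.2 dB SPL.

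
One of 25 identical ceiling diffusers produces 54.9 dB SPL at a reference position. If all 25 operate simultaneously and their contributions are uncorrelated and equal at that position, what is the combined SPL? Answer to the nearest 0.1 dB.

25 equal incoherent sources raise the level by 10·log₁₀(25) = 13.98 dB.
L_total = 54.9 + 13.98 = 68.9 dB SPL.

68.9 dB SPL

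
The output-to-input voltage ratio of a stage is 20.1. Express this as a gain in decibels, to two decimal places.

26.06 dB

Voltage is an amplitude quantity, so gain = 20·log₁₀(V_out/V_in).
20·log₁₀(20.1) = 26.06 dB.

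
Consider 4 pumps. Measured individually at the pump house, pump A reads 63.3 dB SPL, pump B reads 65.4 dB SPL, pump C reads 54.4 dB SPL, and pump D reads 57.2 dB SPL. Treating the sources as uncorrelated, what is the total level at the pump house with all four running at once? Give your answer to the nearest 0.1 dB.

Add the sources as powers (linear), then convert back to dB:
L_total = 10·log₁₀(10^(63.3/10) + 10^(65.4/10) + 10^(54.4/10) + 10^(57.2/10)) = 10·log₁₀(6406000) = 68.1 dB SPL.

68.1 dB SPL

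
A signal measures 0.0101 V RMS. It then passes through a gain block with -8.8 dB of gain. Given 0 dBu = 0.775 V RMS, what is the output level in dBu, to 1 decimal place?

-46.5 dBu

Input level: 20·log₁₀(0.0101/0.775) = -37.70 dBu.
Output: -37.70 − 8.8 = -46.5 dBu.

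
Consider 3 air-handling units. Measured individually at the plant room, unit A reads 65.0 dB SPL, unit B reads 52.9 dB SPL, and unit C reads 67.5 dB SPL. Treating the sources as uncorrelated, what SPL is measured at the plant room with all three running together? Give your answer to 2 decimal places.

69.53 dB SPL

Incoherent sources sum as intensities:
L_total = 10·log₁₀(10^(65.0/10) + 10^(52.9/10) + 10^(67.5/10)) = 10·log₁₀(8981000) = 69.53 dB SPL.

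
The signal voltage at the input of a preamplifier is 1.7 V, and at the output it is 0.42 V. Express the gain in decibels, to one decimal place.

Voltage ratio → dB uses the 20·log₁₀ form:
20·log₁₀(0.42/1.7) = 20·log₁₀(0.2471) = -12.1 dB.

-12.1 dB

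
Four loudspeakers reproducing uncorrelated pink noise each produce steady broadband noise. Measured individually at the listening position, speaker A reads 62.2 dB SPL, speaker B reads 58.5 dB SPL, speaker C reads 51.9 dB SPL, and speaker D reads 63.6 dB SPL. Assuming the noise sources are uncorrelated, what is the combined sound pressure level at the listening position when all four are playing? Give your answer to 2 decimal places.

Add the sources as powers (linear), then convert back to dB:
L_total = 10·log₁₀(10^(62.2/10) + 10^(58.5/10) + 10^(51.9/10) + 10^(63.6/10)) = 10·log₁₀(4813000) = 66.82 dB SPL.

66.82 dB SPL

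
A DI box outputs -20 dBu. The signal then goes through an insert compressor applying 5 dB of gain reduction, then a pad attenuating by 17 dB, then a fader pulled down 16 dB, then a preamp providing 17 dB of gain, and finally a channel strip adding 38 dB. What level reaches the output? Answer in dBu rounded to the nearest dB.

-3 dBu

Cascaded gains and losses add directly in dB.
-20 − 5 − 17 − 16 + 17 + 38 = -3 dBu.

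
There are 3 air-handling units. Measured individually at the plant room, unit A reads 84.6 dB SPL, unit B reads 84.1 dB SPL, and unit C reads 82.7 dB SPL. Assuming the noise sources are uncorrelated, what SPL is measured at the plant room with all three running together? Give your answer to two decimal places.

Uncorrelated sources add in intensity (power), not in dB.
L_total = 10·log₁₀(10^(84.6/10) + 10^(84.1/10) + 10^(82.7/10)) = 10·log₁₀(731700000) = 88.64 dB SPL.

88.64 dB SPL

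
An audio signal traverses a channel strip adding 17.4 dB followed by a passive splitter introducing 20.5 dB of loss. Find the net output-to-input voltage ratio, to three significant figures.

0.700

Net gain = 17.4 + (−20.5) = -3.1 dB.
Voltage ratio = 10^(-3.1/20) = 0.700.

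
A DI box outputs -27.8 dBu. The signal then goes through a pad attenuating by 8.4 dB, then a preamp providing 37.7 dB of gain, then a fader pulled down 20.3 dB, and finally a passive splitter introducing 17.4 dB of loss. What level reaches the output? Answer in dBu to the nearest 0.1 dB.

-36.2 dBu

Cascaded gains and losses add directly in dB.
-27.8 − 8.4 + 37.7 − 20.3 − 17.4 = -36.2 dBu.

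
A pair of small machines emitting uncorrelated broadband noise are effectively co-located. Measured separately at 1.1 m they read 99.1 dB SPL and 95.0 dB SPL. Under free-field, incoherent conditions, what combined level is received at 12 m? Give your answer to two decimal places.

Combined at 1.1 m: 10·log₁₀(10^(99.1/10)+10^(95.0/10)) = 100.527 dB SPL.
Then apply −20·log₁₀(12/1.1) = -20.756 dB → 79.77 dB SPL.

79.77 dB SPL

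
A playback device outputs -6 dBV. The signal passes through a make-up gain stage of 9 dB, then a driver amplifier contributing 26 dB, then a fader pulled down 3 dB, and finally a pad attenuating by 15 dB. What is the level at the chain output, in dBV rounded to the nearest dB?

+11 dBV

In dB, series stages simply add:
-6 + 9 + 26 − 3 − 15 = +11 dBV.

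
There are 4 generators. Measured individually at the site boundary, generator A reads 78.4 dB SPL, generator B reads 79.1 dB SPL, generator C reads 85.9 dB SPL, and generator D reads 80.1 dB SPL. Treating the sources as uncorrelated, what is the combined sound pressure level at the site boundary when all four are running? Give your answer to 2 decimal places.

88.07 dB SPL

Uncorrelated sources add in intensity (power), not in dB.
L_total = 10·log₁₀(10^(78.4/10) + 10^(79.1/10) + 10^(85.9/10) + 10^(80.1/10)) = 10·log₁₀(641800000) = 88.07 dB SPL.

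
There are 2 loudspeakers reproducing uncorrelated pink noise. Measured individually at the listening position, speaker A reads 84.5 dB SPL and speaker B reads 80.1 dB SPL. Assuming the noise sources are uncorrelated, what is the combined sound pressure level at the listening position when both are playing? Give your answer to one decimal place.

Uncorrelated sources add in intensity (power), not in dB.
L_total = 10·log₁₀(10^(84.5/10) + 10^(80.1/10)) = 10·log₁₀(384200000) = 85.8 dB SPL.

85.8 dB SPL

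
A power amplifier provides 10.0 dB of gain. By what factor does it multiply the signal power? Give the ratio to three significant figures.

10.0

Power ratio = 10^(dB/10).
10^(10.0/10) = 10^(1.000) = 10.0.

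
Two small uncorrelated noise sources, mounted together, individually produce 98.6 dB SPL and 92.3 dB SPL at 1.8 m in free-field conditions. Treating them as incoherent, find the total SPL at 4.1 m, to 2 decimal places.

92.36 dB SPL

Combined at 1.8 m: 10·log₁₀(10^(98.6/10)+10^(92.3/10)) = 99.515 dB SPL.
Then apply −20·log₁₀(4.1/1.8) = -7.150 dB → 92.36 dB SPL.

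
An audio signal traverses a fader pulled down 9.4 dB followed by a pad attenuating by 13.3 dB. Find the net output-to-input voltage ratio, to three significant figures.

0.0733

Net gain = (−9.4) + (−13.3) = -22.7 dB.
Voltage ratio = 10^(-22.7/20) = 0.0733.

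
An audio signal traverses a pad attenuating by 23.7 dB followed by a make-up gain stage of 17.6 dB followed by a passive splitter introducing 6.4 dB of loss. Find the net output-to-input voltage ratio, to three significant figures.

Net gain = (−23.7) + 17.6 + (−6.4) = -12.5 dB.
Voltage ratio = 10^(-12.5/20) = 0.237.

0.237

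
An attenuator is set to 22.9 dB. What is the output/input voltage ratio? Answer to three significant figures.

0.0716

Voltage ratio = 10^(dB/20).
10^(-22.9/20) = 10^(-1.145) = 0.0716.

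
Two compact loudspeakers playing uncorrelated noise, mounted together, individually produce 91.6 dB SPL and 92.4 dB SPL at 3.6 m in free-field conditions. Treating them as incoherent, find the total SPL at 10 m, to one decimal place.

86.2 dB SPL

Combined at 3.6 m: 10·log₁₀(10^(91.6/10)+10^(92.4/10)) = 95.03 dB SPL.
Then apply −20·log₁₀(10/3.6) = -8.87 dB → 86.2 dB SPL.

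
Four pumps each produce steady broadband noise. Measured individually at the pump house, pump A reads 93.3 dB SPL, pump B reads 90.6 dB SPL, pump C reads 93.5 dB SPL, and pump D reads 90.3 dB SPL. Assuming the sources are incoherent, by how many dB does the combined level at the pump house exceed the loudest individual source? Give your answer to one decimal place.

Incoherent sources sum as intensities:
L_total = 10·log₁₀(10^(93.3/10) + 10^(90.6/10) + 10^(93.5/10) + 10^(90.3/10)) = 98.19 dB SPL.
Excess over the loudest (93.5 dB): 98.19 − 93.5 = 4.7 dB.

4.7 dB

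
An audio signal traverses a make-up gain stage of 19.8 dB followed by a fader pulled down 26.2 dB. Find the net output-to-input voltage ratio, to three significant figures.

0.479

Net gain = 19.8 + (−26.2) = -6.4 dB.
Voltage ratio = 10^(-6.4/20) = 0.479.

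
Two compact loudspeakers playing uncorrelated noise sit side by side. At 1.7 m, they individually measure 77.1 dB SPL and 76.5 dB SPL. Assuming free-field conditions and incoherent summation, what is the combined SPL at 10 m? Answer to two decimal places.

Combined at 1.7 m: 10·log₁₀(10^(77.1/10)+10^(76.5/10)) = 79.821 dB SPL.
Then apply −20·log₁₀(10/1.7) = -15.391 dB → 64.43 dB SPL.

64.43 dB SPL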